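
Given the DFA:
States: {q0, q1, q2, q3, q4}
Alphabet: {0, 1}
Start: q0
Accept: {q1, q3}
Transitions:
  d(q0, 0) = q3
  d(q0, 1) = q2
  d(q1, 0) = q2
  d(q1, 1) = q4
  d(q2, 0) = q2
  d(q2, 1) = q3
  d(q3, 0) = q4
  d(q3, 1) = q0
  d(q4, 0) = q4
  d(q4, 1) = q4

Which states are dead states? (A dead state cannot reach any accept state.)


Forward reachability from each state:
  q0 -> reaches accept state q3 (live)
  q1 -> reaches accept state q1 (live)
  q2 -> reaches accept state q3 (live)
  q3 -> reaches accept state q3 (live)
  q4 -> reaches {q4}, no accept state (dead)

{q4}


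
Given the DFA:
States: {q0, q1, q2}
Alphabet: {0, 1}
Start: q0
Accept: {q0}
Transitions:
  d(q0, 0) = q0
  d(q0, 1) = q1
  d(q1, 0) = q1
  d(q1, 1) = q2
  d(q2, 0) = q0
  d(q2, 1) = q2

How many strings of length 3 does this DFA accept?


Enumerating all length-3 strings:
  "000" -> q0 [accept]
  "001" -> q1 [reject]
  "010" -> q1 [reject]
  "011" -> q2 [reject]
  "100" -> q1 [reject]
  "101" -> q2 [reject]
  "110" -> q0 [accept]
  "111" -> q2 [reject]

2 out of 8


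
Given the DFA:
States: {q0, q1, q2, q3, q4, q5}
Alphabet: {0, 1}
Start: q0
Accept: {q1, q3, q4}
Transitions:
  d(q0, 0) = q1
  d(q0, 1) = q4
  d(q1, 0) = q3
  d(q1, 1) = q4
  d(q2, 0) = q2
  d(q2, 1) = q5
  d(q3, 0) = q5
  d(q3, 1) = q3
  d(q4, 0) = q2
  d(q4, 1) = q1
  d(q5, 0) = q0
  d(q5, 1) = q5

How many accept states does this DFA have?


Accept states listed: {q1, q3, q4}
Counting: q1(1) q3(2) q4(3)

3


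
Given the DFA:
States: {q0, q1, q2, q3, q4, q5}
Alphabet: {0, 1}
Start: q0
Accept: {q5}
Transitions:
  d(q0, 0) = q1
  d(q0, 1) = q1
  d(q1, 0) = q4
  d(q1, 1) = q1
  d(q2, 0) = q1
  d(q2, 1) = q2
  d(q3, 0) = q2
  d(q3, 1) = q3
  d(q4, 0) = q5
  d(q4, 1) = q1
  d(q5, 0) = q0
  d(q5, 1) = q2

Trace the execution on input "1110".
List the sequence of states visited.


Input: 1110
d(q0, 1) = q1
d(q1, 1) = q1
d(q1, 1) = q1
d(q1, 0) = q4


q0 -> q1 -> q1 -> q1 -> q4


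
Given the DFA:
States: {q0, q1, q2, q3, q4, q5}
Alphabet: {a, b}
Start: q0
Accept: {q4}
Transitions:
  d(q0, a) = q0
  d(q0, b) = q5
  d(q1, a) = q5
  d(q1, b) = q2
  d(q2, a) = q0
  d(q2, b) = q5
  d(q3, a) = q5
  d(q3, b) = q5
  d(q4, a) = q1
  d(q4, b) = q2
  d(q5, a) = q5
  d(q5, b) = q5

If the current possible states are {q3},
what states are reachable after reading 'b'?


Apply transition on 'b' from each current state:
  d(q3, b) = q5

{q5}


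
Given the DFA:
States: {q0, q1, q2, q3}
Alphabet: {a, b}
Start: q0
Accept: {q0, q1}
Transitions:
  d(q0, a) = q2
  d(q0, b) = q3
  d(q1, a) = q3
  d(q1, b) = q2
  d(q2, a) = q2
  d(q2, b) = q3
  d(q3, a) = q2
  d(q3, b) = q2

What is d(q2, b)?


Looking up transition d(q2, b)

q3


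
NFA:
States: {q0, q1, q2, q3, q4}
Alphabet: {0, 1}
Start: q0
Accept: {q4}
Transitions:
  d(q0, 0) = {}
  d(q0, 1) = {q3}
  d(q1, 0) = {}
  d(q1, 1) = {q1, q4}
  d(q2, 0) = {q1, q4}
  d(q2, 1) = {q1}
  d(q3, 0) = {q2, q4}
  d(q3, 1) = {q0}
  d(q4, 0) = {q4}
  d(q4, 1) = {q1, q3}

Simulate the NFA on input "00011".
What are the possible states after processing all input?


Start: {q0}
  --0--> {}
  --0--> {}
  --0--> {}
  --1--> {}
  --1--> {}

{} (empty set, no valid transitions)


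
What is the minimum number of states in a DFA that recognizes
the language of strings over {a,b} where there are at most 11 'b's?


States: count = 0, 1, ..., 11 (all accepting; 12 states), plus a dead state for count > 11.
Total: 12 + 1 = 13.

13


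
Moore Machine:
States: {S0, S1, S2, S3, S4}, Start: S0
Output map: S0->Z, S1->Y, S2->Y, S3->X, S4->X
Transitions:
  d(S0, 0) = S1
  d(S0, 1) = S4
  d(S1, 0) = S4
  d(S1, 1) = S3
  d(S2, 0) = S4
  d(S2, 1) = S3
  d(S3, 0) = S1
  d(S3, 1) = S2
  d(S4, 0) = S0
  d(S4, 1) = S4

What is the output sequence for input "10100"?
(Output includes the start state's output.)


Start: S0 (output Z)
  --1--> S4 (output X)
  --0--> S0 (output Z)
  --1--> S4 (output X)
  --0--> S0 (output Z)
  --0--> S1 (output Y)

"ZXZXZY"


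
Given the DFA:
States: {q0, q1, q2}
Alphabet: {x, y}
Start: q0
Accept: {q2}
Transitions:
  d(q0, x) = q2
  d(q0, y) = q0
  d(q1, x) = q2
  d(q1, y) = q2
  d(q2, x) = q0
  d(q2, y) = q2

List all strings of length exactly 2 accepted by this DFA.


All strings of length 2: 4 total
Accepted: 2

"xy", "yx"


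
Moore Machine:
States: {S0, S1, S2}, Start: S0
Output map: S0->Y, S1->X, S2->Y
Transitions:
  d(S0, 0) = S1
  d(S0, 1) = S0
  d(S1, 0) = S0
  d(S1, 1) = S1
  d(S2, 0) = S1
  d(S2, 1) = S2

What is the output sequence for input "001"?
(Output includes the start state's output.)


Start: S0 (output Y)
  --0--> S1 (output X)
  --0--> S0 (output Y)
  --1--> S0 (output Y)

"YXYY"


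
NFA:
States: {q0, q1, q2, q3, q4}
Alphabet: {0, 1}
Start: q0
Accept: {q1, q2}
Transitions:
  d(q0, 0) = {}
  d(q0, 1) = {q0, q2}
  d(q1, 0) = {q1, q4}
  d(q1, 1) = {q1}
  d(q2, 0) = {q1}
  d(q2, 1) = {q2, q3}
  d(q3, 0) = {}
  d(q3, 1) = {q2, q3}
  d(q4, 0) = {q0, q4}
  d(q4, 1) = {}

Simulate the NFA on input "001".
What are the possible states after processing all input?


Start: {q0}
  --0--> {}
  --0--> {}
  --1--> {}

{} (empty set, no valid transitions)


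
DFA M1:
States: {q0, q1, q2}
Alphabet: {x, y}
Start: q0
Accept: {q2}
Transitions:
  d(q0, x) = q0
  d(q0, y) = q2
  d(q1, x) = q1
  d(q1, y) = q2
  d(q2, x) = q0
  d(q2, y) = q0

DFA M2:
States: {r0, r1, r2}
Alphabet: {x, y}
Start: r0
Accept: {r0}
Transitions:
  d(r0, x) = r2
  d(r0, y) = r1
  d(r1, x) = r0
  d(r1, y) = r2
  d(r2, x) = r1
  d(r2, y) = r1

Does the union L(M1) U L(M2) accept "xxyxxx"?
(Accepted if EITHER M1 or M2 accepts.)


M1: final=q0 accepted=False
M2: final=r2 accepted=False

No, union rejects (neither accepts)


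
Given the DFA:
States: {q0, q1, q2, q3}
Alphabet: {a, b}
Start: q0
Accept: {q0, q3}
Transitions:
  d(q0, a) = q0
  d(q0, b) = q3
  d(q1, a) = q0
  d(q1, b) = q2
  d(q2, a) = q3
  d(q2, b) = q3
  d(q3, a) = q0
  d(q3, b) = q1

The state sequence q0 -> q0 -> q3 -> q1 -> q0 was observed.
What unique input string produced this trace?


Trace back each transition to find the symbol:
  q0 --[a]--> q0
  q0 --[b]--> q3
  q3 --[b]--> q1
  q1 --[a]--> q0

"abba"


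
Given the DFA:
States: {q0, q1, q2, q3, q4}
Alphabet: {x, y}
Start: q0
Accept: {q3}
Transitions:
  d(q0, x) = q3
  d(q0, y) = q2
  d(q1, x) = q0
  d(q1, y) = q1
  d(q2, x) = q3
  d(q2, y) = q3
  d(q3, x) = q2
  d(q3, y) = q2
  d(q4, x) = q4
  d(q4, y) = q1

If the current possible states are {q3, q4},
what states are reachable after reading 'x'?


Apply transition on 'x' from each current state:
  d(q3, x) = q2
  d(q4, x) = q4

{q2, q4}


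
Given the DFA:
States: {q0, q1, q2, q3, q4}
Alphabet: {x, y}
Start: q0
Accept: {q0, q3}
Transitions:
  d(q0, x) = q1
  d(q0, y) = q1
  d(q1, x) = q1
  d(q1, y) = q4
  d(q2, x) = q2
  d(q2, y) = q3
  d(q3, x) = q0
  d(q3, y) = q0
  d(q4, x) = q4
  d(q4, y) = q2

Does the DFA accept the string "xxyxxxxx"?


Trace: q0 -> q1 -> q1 -> q4 -> q4 -> q4 -> q4 -> q4 -> q4
Final state: q4
Accept states: {q0, q3}

No, rejected (final state q4 is not an accept state)


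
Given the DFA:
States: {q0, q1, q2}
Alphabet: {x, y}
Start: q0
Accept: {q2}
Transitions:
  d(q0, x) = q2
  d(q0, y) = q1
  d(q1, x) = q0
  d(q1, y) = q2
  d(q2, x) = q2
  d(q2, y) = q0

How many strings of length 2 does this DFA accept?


Enumerating all length-2 strings:
  "xx" -> q2 [accept]
  "xy" -> q0 [reject]
  "yx" -> q0 [reject]
  "yy" -> q2 [accept]

2 out of 4


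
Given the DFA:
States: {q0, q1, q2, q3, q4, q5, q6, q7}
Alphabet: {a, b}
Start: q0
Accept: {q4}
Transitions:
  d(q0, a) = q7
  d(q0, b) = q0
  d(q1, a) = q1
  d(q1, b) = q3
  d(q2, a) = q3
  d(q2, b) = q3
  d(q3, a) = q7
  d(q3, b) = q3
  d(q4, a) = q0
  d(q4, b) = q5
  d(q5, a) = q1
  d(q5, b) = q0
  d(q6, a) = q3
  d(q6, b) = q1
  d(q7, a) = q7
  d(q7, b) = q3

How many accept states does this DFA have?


Accept states listed: {q4}
Counting: q4(1)

1


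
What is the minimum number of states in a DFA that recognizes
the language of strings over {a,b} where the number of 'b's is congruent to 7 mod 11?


States track (count of 'b') mod 11.
Need 11 states: one per remainder 0..10; accept = remainder 7.

11


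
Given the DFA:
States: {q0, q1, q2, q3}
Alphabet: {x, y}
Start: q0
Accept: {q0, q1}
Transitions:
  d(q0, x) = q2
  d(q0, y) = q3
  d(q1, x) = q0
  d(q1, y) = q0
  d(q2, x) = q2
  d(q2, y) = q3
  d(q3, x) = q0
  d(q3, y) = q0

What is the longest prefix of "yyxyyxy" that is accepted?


Run the DFA, marking each prefix where the state is accepting:
  "" -> q0 [accept]
  "y" -> q3 [reject]
  "yy" -> q0 [accept]
  "yyx" -> q2 [reject]
  "yyxy" -> q3 [reject]
  "yyxyy" -> q0 [accept]
  "yyxyyx" -> q2 [reject]
  "yyxyyxy" -> q3 [reject]

"yyxyy"


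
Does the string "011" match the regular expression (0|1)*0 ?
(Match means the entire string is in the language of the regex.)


|string| = 3; first = '0'; last = '1'

No, "011" does not match (0|1)*0


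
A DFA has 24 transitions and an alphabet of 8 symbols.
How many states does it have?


Each state has exactly one transition per symbol.
states = transitions / |alphabet| = 24 / 8 = 3

3


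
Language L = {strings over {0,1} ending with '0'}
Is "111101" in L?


last symbol = '1'

No, "111101" is not in L


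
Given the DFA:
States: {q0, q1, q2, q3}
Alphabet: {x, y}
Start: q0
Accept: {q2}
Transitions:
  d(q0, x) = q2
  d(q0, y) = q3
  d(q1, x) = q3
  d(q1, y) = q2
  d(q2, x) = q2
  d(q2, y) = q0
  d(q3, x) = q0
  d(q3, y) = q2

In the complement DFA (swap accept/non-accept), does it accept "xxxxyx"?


Trace: q0 -> q2 -> q2 -> q2 -> q2 -> q0 -> q2
Final: q2
Original accept: {q2}
Complement: q2 is in original accept

No, complement rejects (original accepts)


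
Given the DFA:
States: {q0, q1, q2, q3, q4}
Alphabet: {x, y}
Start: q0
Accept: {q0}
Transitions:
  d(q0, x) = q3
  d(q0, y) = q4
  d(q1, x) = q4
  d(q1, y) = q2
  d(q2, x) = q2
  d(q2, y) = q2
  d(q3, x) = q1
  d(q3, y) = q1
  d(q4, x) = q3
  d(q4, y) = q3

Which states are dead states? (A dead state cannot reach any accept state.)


Forward reachability from each state:
  q0 -> reaches accept state q0 (live)
  q1 -> reaches {q1, q2, q3, q4}, no accept state (dead)
  q2 -> reaches {q2}, no accept state (dead)
  q3 -> reaches {q1, q2, q3, q4}, no accept state (dead)
  q4 -> reaches {q1, q2, q3, q4}, no accept state (dead)

{q1, q2, q3, q4}


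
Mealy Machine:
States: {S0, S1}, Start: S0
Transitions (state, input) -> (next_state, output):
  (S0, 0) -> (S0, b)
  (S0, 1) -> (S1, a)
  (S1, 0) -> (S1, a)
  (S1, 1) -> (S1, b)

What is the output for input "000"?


Step-by-step:
  (S0, 0) -> (S0, b)
  (S0, 0) -> (S0, b)
  (S0, 0) -> (S0, b)

"bbb"


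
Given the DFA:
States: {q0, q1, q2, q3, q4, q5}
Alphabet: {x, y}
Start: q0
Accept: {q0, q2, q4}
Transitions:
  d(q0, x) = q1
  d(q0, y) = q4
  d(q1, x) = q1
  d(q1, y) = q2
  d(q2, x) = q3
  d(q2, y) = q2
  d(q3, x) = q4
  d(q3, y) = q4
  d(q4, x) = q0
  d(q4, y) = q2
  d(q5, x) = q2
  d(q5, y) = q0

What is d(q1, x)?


Looking up transition d(q1, x)

q1


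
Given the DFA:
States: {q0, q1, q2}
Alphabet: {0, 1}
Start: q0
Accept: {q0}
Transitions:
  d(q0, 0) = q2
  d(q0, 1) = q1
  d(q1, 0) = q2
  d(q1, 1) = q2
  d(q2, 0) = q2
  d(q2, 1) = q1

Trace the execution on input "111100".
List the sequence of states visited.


Input: 111100
d(q0, 1) = q1
d(q1, 1) = q2
d(q2, 1) = q1
d(q1, 1) = q2
d(q2, 0) = q2
d(q2, 0) = q2


q0 -> q1 -> q2 -> q1 -> q2 -> q2 -> q2


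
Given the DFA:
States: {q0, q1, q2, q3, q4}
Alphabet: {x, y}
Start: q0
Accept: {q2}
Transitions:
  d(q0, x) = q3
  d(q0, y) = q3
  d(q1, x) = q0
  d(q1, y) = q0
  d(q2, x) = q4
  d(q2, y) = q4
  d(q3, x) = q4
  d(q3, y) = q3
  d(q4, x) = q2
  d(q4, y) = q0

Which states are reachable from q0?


BFS from q0:
  layer 0: {q0}
  layer 1: {q3}
  layer 2: {q4}
  layer 3: {q2}

{q0, q2, q3, q4}


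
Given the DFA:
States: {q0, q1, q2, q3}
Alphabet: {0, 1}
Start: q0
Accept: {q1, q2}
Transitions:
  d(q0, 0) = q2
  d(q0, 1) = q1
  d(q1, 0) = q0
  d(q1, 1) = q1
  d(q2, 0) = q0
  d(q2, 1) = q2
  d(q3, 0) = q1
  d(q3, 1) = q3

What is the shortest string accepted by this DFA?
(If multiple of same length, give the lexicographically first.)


BFS by string length (lex-first path to each state shown):
  len 0: q0<-""
  len 1: q1<-"1", q2<-"0"
Found accept state at length 1.

"0"


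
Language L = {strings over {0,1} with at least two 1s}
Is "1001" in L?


count('1') = 2

Yes, "1001" is in L


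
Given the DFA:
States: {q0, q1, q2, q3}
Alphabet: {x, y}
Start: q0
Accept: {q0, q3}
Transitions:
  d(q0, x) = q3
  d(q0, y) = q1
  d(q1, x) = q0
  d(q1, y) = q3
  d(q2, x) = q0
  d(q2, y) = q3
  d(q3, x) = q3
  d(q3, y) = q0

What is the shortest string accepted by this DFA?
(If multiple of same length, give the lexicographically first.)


BFS by string length (lex-first path to each state shown):
  len 0: q0<-""
Found accept state at length 0.

"" (empty string)


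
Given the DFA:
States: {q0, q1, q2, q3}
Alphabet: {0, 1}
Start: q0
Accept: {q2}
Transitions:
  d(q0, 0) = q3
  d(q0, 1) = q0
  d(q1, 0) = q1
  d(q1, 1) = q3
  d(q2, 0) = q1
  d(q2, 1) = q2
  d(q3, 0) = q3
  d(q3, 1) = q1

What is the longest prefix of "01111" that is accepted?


Run the DFA, marking each prefix where the state is accepting:
  "" -> q0 [reject]
  "0" -> q3 [reject]
  "01" -> q1 [reject]
  "011" -> q3 [reject]
  "0111" -> q1 [reject]
  "01111" -> q3 [reject]

No prefix is accepted


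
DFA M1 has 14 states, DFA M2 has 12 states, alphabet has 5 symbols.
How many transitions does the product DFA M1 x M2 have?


Product DFA has 14 * 12 = 168 states.
Each has 5 transitions: 168 * 5 = 840

840


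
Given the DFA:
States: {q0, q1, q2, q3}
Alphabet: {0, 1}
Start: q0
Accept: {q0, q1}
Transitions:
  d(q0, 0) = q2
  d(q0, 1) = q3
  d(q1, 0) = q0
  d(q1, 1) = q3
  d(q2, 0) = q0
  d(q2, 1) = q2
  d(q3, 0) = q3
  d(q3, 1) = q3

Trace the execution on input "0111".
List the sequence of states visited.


Input: 0111
d(q0, 0) = q2
d(q2, 1) = q2
d(q2, 1) = q2
d(q2, 1) = q2


q0 -> q2 -> q2 -> q2 -> q2


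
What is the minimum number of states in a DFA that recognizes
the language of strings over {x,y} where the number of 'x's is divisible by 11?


States track (count of 'x') mod 11.
Need 11 states: one per remainder 0..10; accept = remainder 0.

11


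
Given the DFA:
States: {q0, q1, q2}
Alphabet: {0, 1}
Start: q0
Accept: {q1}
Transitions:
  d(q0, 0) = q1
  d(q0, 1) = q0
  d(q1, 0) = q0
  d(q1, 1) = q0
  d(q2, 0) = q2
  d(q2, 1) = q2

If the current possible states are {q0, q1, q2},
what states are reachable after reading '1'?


Apply transition on '1' from each current state:
  d(q0, 1) = q0
  d(q1, 1) = q0
  d(q2, 1) = q2

{q0, q2}


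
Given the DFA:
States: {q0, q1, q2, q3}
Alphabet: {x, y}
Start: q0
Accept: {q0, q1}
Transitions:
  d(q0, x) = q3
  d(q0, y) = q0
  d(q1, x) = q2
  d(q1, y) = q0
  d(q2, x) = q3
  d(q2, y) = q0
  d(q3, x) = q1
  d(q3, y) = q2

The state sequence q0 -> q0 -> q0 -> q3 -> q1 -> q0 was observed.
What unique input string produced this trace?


Trace back each transition to find the symbol:
  q0 --[y]--> q0
  q0 --[y]--> q0
  q0 --[x]--> q3
  q3 --[x]--> q1
  q1 --[y]--> q0

"yyxxy"


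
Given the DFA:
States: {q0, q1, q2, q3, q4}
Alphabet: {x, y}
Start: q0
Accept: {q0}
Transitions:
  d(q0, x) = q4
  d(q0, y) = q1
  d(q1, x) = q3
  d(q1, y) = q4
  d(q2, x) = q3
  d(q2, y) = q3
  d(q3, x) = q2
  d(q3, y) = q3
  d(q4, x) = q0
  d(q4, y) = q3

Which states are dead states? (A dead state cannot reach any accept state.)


Forward reachability from each state:
  q0 -> reaches accept state q0 (live)
  q1 -> reaches accept state q0 (live)
  q2 -> reaches {q2, q3}, no accept state (dead)
  q3 -> reaches {q2, q3}, no accept state (dead)
  q4 -> reaches accept state q0 (live)

{q2, q3}


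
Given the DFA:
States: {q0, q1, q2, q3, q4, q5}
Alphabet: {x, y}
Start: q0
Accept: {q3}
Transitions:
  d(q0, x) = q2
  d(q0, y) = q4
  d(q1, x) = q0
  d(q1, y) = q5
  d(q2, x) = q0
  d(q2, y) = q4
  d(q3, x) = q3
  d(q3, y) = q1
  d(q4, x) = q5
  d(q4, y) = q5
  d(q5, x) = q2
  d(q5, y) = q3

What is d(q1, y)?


Looking up transition d(q1, y)

q5


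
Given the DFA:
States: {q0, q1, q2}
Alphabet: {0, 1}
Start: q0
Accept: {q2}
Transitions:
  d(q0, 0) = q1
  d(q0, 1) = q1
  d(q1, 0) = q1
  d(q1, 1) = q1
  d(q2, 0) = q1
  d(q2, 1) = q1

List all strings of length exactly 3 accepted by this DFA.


All strings of length 3: 8 total
Accepted: 0

None


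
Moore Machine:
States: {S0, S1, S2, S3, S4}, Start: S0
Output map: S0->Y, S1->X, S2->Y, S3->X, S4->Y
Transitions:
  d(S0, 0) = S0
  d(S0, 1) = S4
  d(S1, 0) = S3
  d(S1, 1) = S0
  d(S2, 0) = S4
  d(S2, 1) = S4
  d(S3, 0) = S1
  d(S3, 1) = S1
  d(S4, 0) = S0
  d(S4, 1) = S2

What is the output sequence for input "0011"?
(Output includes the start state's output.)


Start: S0 (output Y)
  --0--> S0 (output Y)
  --0--> S0 (output Y)
  --1--> S4 (output Y)
  --1--> S2 (output Y)

"YYYYY"


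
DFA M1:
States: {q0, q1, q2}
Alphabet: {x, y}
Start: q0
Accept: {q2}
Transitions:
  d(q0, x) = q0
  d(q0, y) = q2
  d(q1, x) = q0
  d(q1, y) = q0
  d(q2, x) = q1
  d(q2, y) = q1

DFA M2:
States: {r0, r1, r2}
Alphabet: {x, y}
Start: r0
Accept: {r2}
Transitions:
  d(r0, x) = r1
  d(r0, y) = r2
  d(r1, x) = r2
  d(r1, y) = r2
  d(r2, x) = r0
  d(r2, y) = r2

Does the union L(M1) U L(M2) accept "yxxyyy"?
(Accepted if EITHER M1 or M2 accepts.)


M1: final=q0 accepted=False
M2: final=r2 accepted=True

Yes, union accepts


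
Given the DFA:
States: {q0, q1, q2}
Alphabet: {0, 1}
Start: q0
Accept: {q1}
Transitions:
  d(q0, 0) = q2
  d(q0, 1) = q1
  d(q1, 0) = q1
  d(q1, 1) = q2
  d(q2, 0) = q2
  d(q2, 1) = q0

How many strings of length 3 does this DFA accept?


Enumerating all length-3 strings:
  "000" -> q2 [reject]
  "001" -> q0 [reject]
  "010" -> q2 [reject]
  "011" -> q1 [accept]
  "100" -> q1 [accept]
  "101" -> q2 [reject]
  "110" -> q2 [reject]
  "111" -> q0 [reject]

2 out of 8


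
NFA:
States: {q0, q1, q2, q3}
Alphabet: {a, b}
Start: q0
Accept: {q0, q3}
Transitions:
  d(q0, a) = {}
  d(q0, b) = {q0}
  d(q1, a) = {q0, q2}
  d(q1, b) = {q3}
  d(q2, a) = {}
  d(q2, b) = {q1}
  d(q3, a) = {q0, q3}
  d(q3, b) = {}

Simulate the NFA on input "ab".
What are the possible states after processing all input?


Start: {q0}
  --a--> {}
  --b--> {}

{} (empty set, no valid transitions)


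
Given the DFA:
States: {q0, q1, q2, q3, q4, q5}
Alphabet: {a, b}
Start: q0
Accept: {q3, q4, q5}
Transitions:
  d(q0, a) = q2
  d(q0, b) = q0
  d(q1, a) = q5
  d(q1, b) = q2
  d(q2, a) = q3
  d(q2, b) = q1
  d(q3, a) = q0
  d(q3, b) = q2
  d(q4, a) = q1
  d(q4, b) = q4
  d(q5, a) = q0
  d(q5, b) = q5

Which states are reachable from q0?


BFS from q0:
  layer 0: {q0}
  layer 1: {q2}
  layer 2: {q1, q3}
  layer 3: {q5}

{q0, q1, q2, q3, q5}


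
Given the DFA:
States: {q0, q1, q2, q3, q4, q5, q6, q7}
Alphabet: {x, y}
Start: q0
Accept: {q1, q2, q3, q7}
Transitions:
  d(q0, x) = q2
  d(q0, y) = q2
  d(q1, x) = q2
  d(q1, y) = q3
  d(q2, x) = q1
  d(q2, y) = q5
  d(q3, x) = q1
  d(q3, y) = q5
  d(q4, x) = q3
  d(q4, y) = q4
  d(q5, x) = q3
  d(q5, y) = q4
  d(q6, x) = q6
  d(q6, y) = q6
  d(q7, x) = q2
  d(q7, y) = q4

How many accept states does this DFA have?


Accept states listed: {q1, q2, q3, q7}
Counting: q1(1) q2(2) q3(3) q7(4)

4


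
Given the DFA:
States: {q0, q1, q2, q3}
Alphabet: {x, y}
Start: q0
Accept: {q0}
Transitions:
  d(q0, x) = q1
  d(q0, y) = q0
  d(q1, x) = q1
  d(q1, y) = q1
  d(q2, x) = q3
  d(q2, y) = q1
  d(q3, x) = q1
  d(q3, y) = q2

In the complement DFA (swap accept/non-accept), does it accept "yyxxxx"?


Trace: q0 -> q0 -> q0 -> q1 -> q1 -> q1 -> q1
Final: q1
Original accept: {q0}
Complement: q1 is not in original accept

Yes, complement accepts (original rejects)


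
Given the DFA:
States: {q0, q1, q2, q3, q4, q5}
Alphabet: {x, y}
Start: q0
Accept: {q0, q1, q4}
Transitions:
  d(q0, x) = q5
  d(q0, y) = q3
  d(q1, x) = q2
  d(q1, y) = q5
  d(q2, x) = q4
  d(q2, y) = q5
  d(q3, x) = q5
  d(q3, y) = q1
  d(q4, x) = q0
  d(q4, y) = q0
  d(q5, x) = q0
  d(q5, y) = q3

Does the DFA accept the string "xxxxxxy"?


Trace: q0 -> q5 -> q0 -> q5 -> q0 -> q5 -> q0 -> q3
Final state: q3
Accept states: {q0, q1, q4}

No, rejected (final state q3 is not an accept state)


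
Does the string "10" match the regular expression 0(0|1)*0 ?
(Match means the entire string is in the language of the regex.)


|string| = 2; first = '1'; last = '0'

No, "10" does not match 0(0|1)*0


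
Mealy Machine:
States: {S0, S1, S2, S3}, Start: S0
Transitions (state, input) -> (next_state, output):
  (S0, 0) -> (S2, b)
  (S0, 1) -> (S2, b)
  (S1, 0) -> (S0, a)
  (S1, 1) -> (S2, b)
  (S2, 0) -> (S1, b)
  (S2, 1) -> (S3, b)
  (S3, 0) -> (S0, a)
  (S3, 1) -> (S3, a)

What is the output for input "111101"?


Step-by-step:
  (S0, 1) -> (S2, b)
  (S2, 1) -> (S3, b)
  (S3, 1) -> (S3, a)
  (S3, 1) -> (S3, a)
  (S3, 0) -> (S0, a)
  (S0, 1) -> (S2, b)

"bbaaab"


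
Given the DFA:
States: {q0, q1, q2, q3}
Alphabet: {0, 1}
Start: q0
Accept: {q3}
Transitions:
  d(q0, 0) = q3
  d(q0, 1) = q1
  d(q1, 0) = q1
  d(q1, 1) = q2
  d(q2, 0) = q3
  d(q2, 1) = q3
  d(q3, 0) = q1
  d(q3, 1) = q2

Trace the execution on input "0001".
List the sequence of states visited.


Input: 0001
d(q0, 0) = q3
d(q3, 0) = q1
d(q1, 0) = q1
d(q1, 1) = q2


q0 -> q3 -> q1 -> q1 -> q2


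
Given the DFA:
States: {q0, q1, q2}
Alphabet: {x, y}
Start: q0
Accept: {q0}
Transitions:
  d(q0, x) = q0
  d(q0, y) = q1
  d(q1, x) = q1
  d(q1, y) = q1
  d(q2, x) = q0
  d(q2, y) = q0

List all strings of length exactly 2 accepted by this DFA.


All strings of length 2: 4 total
Accepted: 1

"xx"


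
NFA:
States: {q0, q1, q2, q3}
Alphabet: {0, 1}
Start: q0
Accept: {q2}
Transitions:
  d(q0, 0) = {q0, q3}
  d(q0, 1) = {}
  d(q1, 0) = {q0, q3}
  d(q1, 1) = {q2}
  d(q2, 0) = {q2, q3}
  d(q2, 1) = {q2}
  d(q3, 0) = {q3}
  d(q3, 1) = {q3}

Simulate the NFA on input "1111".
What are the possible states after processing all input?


Start: {q0}
  --1--> {}
  --1--> {}
  --1--> {}
  --1--> {}

{} (empty set, no valid transitions)


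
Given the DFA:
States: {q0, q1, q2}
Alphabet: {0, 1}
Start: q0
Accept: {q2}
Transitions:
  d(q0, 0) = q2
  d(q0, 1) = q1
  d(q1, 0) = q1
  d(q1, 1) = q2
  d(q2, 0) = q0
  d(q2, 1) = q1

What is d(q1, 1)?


Looking up transition d(q1, 1)

q2


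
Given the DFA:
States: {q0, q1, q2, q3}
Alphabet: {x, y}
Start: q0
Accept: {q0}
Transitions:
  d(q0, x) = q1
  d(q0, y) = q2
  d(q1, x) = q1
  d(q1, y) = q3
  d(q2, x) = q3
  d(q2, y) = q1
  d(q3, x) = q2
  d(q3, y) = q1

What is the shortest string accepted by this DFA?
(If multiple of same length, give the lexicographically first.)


BFS by string length (lex-first path to each state shown):
  len 0: q0<-""
Found accept state at length 0.

"" (empty string)


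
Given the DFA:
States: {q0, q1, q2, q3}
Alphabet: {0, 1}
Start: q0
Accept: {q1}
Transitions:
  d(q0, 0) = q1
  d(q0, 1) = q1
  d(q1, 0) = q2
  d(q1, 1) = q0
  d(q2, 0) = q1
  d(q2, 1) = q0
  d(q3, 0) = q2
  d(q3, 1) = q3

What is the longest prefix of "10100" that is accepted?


Run the DFA, marking each prefix where the state is accepting:
  "" -> q0 [reject]
  "1" -> q1 [accept]
  "10" -> q2 [reject]
  "101" -> q0 [reject]
  "1010" -> q1 [accept]
  "10100" -> q2 [reject]

"1010"


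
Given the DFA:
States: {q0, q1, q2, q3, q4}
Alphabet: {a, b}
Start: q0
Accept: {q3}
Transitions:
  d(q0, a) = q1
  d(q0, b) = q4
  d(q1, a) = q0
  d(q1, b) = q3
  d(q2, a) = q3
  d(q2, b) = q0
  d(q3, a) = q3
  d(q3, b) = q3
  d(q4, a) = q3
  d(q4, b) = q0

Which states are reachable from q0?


BFS from q0:
  layer 0: {q0}
  layer 1: {q1, q4}
  layer 2: {q3}

{q0, q1, q3, q4}


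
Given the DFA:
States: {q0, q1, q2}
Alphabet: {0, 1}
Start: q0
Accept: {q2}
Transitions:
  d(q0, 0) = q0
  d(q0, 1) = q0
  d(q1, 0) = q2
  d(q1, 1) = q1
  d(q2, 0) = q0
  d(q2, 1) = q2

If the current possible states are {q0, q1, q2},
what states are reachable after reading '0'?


Apply transition on '0' from each current state:
  d(q0, 0) = q0
  d(q1, 0) = q2
  d(q2, 0) = q0

{q0, q2}


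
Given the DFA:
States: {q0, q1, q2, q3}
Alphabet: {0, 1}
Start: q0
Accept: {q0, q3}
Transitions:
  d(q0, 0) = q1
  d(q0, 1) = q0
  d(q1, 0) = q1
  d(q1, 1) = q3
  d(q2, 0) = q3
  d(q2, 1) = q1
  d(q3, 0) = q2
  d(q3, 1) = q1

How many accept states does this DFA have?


Accept states listed: {q0, q3}
Counting: q0(1) q3(2)

2


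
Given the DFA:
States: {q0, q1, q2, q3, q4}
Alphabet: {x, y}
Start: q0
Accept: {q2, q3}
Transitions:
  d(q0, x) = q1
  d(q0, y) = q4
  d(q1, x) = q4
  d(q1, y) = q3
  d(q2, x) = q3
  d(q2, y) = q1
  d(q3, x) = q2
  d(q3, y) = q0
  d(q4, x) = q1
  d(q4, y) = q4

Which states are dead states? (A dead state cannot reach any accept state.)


Forward reachability from each state:
  q0 -> reaches accept state q2 (live)
  q1 -> reaches accept state q2 (live)
  q2 -> reaches accept state q2 (live)
  q3 -> reaches accept state q2 (live)
  q4 -> reaches accept state q2 (live)

None (all states can reach an accept state)


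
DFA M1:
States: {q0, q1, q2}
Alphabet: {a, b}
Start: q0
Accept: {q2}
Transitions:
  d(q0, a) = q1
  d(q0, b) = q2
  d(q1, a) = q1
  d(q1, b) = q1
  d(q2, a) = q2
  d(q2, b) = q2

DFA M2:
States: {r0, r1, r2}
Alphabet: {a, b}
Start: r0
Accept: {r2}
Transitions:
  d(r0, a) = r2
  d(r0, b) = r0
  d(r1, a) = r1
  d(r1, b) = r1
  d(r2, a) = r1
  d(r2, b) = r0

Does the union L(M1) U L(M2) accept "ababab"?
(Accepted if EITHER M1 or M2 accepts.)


M1: final=q1 accepted=False
M2: final=r0 accepted=False

No, union rejects (neither accepts)


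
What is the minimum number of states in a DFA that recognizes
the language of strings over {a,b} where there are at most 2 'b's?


States: count = 0, 1, ..., 2 (all accepting; 3 states), plus a dead state for count > 2.
Total: 3 + 1 = 4.

4


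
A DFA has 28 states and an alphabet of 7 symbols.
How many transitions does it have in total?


Each state has exactly one transition per symbol.
28 * 7 = 196

196


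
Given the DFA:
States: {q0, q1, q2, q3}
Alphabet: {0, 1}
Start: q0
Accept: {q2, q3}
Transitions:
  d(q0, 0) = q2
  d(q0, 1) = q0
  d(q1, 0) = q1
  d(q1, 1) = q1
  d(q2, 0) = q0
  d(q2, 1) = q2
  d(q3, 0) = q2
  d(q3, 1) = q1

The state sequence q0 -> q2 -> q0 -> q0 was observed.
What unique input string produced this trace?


Trace back each transition to find the symbol:
  q0 --[0]--> q2
  q2 --[0]--> q0
  q0 --[1]--> q0

"001"


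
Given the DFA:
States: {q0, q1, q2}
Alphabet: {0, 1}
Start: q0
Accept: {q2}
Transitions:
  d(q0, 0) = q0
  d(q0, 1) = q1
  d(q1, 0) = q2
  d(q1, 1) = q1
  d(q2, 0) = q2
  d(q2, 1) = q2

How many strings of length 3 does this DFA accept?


Enumerating all length-3 strings:
  "000" -> q0 [reject]
  "001" -> q1 [reject]
  "010" -> q2 [accept]
  "011" -> q1 [reject]
  "100" -> q2 [accept]
  "101" -> q2 [accept]
  "110" -> q2 [accept]
  "111" -> q1 [reject]

4 out of 8


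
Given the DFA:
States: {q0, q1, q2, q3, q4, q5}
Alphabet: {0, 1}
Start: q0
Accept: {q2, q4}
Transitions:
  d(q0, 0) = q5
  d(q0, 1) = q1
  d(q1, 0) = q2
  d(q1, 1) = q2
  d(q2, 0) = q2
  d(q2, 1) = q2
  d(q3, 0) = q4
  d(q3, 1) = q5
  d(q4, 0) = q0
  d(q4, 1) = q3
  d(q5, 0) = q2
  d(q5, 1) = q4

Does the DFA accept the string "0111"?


Trace: q0 -> q5 -> q4 -> q3 -> q5
Final state: q5
Accept states: {q2, q4}

No, rejected (final state q5 is not an accept state)


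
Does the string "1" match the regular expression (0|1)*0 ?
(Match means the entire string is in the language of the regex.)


|string| = 1; first = '1'; last = '1'

No, "1" does not match (0|1)*0


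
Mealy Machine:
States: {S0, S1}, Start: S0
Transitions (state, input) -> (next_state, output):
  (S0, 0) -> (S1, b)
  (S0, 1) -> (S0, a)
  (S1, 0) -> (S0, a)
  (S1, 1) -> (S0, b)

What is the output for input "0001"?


Step-by-step:
  (S0, 0) -> (S1, b)
  (S1, 0) -> (S0, a)
  (S0, 0) -> (S1, b)
  (S1, 1) -> (S0, b)

"babb"


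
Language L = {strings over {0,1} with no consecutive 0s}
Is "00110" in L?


'00' occurs at index 0

No, "00110" is not in L


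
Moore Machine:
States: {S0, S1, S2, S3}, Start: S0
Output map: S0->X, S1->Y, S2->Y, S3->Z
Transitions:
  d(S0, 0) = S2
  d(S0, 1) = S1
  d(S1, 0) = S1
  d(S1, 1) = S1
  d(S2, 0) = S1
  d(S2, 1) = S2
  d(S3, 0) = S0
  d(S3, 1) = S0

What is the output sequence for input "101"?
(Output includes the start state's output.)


Start: S0 (output X)
  --1--> S1 (output Y)
  --0--> S1 (output Y)
  --1--> S1 (output Y)

"XYYY"


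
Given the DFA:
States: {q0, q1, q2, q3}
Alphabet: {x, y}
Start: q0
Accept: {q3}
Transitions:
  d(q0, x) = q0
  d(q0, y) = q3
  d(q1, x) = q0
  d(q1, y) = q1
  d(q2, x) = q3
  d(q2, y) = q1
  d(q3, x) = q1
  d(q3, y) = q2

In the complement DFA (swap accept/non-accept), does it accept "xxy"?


Trace: q0 -> q0 -> q0 -> q3
Final: q3
Original accept: {q3}
Complement: q3 is in original accept

No, complement rejects (original accepts)


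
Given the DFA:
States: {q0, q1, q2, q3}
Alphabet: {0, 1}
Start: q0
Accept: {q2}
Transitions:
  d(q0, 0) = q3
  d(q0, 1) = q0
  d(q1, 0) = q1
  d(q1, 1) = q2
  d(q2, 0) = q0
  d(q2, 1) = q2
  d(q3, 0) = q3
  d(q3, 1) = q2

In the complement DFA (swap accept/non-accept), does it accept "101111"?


Trace: q0 -> q0 -> q3 -> q2 -> q2 -> q2 -> q2
Final: q2
Original accept: {q2}
Complement: q2 is in original accept

No, complement rejects (original accepts)


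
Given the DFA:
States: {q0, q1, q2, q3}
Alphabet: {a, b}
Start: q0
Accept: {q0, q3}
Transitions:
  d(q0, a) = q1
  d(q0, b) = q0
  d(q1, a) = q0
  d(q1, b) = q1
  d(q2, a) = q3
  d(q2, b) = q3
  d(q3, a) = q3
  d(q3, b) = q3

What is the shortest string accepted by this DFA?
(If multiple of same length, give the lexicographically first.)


BFS by string length (lex-first path to each state shown):
  len 0: q0<-""
Found accept state at length 0.

"" (empty string)


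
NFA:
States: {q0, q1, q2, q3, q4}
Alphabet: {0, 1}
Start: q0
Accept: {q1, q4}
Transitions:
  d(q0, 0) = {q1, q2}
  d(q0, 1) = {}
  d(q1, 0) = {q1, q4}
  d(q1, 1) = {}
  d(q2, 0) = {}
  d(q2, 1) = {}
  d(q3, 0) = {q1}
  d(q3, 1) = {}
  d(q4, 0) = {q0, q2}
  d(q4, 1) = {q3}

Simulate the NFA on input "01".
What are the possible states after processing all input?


Start: {q0}
  --0--> {q1, q2}
  --1--> {}

{} (empty set, no valid transitions)


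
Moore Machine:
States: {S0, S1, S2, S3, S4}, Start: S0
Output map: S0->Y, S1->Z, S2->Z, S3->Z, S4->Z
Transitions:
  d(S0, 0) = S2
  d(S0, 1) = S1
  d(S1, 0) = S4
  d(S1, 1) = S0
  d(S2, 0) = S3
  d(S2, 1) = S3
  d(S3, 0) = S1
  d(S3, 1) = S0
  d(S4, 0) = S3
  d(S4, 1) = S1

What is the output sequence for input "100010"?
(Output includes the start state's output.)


Start: S0 (output Y)
  --1--> S1 (output Z)
  --0--> S4 (output Z)
  --0--> S3 (output Z)
  --0--> S1 (output Z)
  --1--> S0 (output Y)
  --0--> S2 (output Z)

"YZZZZYZ"


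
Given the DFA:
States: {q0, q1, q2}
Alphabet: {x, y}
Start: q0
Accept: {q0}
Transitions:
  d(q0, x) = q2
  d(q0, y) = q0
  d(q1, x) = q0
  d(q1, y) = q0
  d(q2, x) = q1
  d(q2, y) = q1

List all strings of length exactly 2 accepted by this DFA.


All strings of length 2: 4 total
Accepted: 1

"yy"


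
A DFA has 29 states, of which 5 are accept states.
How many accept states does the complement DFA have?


Complement swaps accept and non-accept states.
29 - 5 = 24

24


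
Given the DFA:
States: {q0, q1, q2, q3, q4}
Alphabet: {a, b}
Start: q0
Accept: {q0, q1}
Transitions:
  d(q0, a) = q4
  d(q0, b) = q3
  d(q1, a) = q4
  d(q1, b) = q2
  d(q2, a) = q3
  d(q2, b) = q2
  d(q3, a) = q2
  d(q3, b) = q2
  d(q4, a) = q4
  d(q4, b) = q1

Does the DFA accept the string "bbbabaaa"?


Trace: q0 -> q3 -> q2 -> q2 -> q3 -> q2 -> q3 -> q2 -> q3
Final state: q3
Accept states: {q0, q1}

No, rejected (final state q3 is not an accept state)


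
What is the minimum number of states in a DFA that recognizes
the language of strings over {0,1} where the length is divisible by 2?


States track (length) mod 2.
Need 2 states: one per remainder 0..1; accept = remainder 0.

2


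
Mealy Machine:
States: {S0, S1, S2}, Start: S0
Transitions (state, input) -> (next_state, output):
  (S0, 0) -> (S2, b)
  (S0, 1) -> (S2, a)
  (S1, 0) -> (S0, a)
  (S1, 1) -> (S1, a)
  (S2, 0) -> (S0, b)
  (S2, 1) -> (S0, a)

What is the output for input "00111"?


Step-by-step:
  (S0, 0) -> (S2, b)
  (S2, 0) -> (S0, b)
  (S0, 1) -> (S2, a)
  (S2, 1) -> (S0, a)
  (S0, 1) -> (S2, a)

"bbaaa"


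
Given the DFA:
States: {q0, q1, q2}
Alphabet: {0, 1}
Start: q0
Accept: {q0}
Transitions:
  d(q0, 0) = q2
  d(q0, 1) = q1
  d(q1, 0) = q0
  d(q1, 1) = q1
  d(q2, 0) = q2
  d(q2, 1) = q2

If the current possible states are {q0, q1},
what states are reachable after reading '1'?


Apply transition on '1' from each current state:
  d(q0, 1) = q1
  d(q1, 1) = q1

{q1}


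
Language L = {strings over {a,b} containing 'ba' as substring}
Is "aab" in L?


'ba' does not occur

No, "aab" is not in L


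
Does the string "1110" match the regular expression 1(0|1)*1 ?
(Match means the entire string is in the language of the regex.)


|string| = 4; first = '1'; last = '0'

No, "1110" does not match 1(0|1)*1


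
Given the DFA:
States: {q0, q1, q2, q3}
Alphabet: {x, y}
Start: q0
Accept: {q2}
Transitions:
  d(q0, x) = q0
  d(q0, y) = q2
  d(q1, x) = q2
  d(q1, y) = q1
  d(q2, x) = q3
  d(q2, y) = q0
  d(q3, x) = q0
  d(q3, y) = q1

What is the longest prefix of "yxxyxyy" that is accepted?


Run the DFA, marking each prefix where the state is accepting:
  "" -> q0 [reject]
  "y" -> q2 [accept]
  "yx" -> q3 [reject]
  "yxx" -> q0 [reject]
  "yxxy" -> q2 [accept]
  "yxxyx" -> q3 [reject]
  "yxxyxy" -> q1 [reject]
  "yxxyxyy" -> q1 [reject]

"yxxy"


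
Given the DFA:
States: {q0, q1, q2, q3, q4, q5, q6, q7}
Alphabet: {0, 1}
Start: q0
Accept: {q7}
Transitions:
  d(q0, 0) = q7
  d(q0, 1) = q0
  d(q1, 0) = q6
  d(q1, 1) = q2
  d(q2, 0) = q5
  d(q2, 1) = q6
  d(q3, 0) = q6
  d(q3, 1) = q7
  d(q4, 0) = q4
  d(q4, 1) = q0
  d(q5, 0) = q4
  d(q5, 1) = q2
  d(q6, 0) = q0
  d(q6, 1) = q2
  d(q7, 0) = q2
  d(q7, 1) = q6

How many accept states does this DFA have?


Accept states listed: {q7}
Counting: q7(1)

1


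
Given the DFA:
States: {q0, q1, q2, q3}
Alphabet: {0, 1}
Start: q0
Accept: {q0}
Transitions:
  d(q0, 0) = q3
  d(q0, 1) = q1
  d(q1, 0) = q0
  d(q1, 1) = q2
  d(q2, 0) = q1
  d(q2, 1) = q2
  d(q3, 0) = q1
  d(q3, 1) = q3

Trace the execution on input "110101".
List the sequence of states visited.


Input: 110101
d(q0, 1) = q1
d(q1, 1) = q2
d(q2, 0) = q1
d(q1, 1) = q2
d(q2, 0) = q1
d(q1, 1) = q2


q0 -> q1 -> q2 -> q1 -> q2 -> q1 -> q2


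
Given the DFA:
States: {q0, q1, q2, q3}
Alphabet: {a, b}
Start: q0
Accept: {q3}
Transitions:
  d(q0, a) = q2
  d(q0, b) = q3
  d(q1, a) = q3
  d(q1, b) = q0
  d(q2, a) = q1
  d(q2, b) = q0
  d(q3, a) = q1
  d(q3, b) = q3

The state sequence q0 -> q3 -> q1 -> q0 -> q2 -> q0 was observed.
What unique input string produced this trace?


Trace back each transition to find the symbol:
  q0 --[b]--> q3
  q3 --[a]--> q1
  q1 --[b]--> q0
  q0 --[a]--> q2
  q2 --[b]--> q0

"babab"


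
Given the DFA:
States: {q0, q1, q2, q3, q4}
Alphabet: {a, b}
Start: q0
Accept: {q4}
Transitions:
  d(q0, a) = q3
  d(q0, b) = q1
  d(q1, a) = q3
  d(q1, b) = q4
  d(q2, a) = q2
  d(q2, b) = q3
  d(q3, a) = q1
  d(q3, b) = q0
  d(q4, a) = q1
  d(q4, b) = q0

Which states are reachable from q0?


BFS from q0:
  layer 0: {q0}
  layer 1: {q1, q3}
  layer 2: {q4}

{q0, q1, q3, q4}


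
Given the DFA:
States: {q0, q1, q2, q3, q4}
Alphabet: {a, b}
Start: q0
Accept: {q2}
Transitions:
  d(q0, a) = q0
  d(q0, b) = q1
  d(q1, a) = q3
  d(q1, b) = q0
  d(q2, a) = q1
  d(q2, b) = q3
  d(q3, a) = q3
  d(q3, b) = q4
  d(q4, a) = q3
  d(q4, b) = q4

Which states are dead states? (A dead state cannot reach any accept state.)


Forward reachability from each state:
  q0 -> reaches {q0, q1, q3, q4}, no accept state (dead)
  q1 -> reaches {q0, q1, q3, q4}, no accept state (dead)
  q2 -> reaches accept state q2 (live)
  q3 -> reaches {q3, q4}, no accept state (dead)
  q4 -> reaches {q3, q4}, no accept state (dead)

{q0, q1, q3, q4}


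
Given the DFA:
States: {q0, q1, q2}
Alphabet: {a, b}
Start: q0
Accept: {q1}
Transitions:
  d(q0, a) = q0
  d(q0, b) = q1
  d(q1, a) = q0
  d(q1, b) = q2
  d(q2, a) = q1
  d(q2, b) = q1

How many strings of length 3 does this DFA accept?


Enumerating all length-3 strings:
  "aaa" -> q0 [reject]
  "aab" -> q1 [accept]
  "aba" -> q0 [reject]
  "abb" -> q2 [reject]
  "baa" -> q0 [reject]
  "bab" -> q1 [accept]
  "bba" -> q1 [accept]
  "bbb" -> q1 [accept]

4 out of 8


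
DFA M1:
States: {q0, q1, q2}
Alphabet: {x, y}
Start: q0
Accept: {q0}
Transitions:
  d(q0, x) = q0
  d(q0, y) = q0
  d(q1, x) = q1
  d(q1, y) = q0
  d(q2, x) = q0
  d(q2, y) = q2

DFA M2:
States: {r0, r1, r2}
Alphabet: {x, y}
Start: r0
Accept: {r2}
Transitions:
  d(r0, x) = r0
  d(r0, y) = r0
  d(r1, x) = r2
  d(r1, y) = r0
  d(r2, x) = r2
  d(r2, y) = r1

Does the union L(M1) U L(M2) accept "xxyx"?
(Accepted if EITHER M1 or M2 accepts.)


M1: final=q0 accepted=True
M2: final=r0 accepted=False

Yes, union accepts


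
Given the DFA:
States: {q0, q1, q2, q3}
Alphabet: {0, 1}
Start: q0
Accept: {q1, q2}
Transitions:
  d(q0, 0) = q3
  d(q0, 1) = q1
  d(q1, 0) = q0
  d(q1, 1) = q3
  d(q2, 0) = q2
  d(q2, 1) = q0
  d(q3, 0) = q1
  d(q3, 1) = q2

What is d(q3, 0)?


Looking up transition d(q3, 0)

q1


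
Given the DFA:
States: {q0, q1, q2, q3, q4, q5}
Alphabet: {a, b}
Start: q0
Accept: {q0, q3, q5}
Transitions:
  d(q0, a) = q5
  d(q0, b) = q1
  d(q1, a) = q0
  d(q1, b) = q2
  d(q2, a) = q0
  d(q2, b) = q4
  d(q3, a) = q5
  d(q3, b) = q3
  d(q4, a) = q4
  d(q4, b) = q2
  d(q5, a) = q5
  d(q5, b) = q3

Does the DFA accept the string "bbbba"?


Trace: q0 -> q1 -> q2 -> q4 -> q2 -> q0
Final state: q0
Accept states: {q0, q3, q5}

Yes, accepted (final state q0 is an accept state)


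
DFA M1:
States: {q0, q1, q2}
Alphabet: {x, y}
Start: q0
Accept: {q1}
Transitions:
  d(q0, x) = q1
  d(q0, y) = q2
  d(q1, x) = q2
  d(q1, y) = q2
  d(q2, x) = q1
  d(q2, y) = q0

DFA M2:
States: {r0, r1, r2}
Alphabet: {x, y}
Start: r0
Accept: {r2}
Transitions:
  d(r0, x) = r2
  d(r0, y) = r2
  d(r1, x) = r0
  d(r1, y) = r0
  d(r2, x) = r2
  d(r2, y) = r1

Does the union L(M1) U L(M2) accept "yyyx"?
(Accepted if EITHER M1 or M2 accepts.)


M1: final=q1 accepted=True
M2: final=r2 accepted=True

Yes, union accepts


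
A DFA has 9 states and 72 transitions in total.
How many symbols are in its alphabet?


Each state has exactly one transition per symbol.
|alphabet| = transitions / states = 72 / 9 = 8

8


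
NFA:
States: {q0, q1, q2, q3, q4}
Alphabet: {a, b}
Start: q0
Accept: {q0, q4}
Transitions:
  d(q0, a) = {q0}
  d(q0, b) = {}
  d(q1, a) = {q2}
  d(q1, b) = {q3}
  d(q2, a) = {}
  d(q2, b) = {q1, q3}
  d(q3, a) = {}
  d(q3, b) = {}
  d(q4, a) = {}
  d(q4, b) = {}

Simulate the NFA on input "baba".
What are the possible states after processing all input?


Start: {q0}
  --b--> {}
  --a--> {}
  --b--> {}
  --a--> {}

{} (empty set, no valid transitions)


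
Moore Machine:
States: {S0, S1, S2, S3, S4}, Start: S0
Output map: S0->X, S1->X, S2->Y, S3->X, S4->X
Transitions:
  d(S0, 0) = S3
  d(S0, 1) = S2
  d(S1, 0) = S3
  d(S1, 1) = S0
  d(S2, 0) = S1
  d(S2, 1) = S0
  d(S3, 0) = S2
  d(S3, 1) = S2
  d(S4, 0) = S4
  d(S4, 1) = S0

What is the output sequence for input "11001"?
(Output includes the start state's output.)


Start: S0 (output X)
  --1--> S2 (output Y)
  --1--> S0 (output X)
  --0--> S3 (output X)
  --0--> S2 (output Y)
  --1--> S0 (output X)

"XYXXYX"


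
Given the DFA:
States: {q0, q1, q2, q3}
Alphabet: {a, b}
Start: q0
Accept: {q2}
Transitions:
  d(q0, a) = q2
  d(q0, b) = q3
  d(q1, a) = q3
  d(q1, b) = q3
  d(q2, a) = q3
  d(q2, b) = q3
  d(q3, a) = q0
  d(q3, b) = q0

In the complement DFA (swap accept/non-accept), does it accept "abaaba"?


Trace: q0 -> q2 -> q3 -> q0 -> q2 -> q3 -> q0
Final: q0
Original accept: {q2}
Complement: q0 is not in original accept

Yes, complement accepts (original rejects)
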